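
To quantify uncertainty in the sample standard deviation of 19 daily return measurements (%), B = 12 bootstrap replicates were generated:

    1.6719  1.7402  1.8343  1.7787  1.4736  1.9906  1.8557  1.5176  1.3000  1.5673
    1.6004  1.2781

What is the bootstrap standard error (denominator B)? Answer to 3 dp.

SE* = 0.211

Bootstrap SE is the standard deviation of the 12 replicate standard deviations.
Mean of replicates: (1.6719 + 1.7402 + 1.8343 + 1.7787 + 1.4736 + 1.9906 + 1.8557 + 1.5176 + 1.3000 + 1.5673 + 1.6004 + 1.2781) / 12 = 19.60840 / 12 = 1.63403
Sum of squared deviations: (+0.03787)² + (+0.10617)² + (+0.20027)² + (+0.14467)² + (−0.16043)² + (+0.35657)² + (+0.22167)² + (−0.11643)² + (−0.33403)² + (−0.06673)² + (−0.03363)² + (−0.35593)² = 0.53316
Variance = 0.53316 / 12 = 0.04443
SE* = √0.04443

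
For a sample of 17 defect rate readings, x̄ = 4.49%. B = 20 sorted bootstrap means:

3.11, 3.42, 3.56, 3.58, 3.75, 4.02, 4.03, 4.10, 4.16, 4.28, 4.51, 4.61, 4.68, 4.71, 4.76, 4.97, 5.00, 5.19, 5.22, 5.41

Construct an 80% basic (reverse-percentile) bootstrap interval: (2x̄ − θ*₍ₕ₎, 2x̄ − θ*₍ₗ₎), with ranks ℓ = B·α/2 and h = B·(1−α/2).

(3.79, 5.56)

Percentile endpoints at ranks 2 and 18: θ*₍2₎ = 3.42, θ*₍18₎ = 5.19.
Basic interval reflects these around x̄:
  lower = 2 × 4.49 − 5.19 = 3.79
  upper = 2 × 4.49 − 3.42 = 5.56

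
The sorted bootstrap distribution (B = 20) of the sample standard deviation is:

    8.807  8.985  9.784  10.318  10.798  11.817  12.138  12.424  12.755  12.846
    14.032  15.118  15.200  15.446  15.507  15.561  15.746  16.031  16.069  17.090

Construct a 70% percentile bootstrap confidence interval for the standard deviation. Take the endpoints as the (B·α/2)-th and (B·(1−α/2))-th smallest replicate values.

(9.784, 15.746)

α = 0.30; lower rank = 20 × 0.150 = 3; upper rank = 20 × 0.850 = 17.
The 3rd smallest replicate is 9.784; the 17th is 15.746.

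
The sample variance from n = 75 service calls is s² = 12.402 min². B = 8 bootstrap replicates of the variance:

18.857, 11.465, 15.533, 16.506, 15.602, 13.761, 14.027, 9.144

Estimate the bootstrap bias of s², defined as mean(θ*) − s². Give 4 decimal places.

mean(θ*) = (18.857 + 11.465 + 15.533 + 16.506 + 15.602 + 13.761 + 14.027 + 9.144) / 8 = 14.36187
bias = 14.36187 − 12.402

bias = +1.9599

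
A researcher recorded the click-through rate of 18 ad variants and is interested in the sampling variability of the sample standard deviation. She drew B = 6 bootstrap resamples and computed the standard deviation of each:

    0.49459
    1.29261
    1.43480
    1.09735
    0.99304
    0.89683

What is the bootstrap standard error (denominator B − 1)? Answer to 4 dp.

SE* = 0.3295

Bootstrap SE is the standard deviation of the 6 replicate standard deviations.
Mean of replicates: (0.49459 + 1.29261 + 1.43480 + 1.09735 + 0.99304 + 0.89683) / 6 = 6.209220 / 6 = 1.034870
Sum of squared deviations: (−0.540280)² + (+0.257740)² + (+0.399930)² + (+0.062480)² + (−0.041830)² + (−0.138040)² = 0.542985
Variance = 0.542985 / 5 = 0.108597
SE* = √0.108597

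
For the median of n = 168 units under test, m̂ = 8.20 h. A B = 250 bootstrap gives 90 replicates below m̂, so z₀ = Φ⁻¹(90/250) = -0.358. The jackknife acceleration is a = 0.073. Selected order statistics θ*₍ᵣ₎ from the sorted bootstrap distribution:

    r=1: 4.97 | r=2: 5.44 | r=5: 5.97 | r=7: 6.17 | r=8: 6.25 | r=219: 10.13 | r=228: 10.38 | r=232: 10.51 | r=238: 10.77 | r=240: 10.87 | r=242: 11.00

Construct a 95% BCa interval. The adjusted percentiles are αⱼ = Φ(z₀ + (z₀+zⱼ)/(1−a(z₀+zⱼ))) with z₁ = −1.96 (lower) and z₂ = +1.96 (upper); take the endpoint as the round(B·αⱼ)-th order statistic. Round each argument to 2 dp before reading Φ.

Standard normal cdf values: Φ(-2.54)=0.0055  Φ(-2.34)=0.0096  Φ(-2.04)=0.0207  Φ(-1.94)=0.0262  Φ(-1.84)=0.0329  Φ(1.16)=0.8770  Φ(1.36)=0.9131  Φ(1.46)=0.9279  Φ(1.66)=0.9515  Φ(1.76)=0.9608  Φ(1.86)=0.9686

Lower: z₀ + z₁ = -0.358 + (-1.960) = -2.318; 1 − a(z₀+z₁) = 1 − (0.073)(-2.318) = 1.1692; argument = -0.358 + (-2.318)/1.1692 = -2.3405 → -2.34.
α₁ = Φ(-2.34) = 0.0096; rank = round(250 × 0.0096) = 2; θ*₍2₎ = 5.44.
Upper: z₀ + z₂ = 1.602; 1 − a(z₀+z₂) = 0.8831; argument = 1.4562 → 1.46; α₂ = 0.9279; rank = 232; θ*₍232₎ = 10.51.

(5.44, 10.51)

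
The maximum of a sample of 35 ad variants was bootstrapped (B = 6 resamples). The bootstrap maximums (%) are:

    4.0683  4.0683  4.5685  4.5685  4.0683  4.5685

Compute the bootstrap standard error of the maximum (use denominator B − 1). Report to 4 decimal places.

Bootstrap SE is the standard deviation of the 6 replicate maximums.
Mean of replicates: (4.0683 + 4.0683 + 4.5685 + 4.5685 + 4.0683 + 4.5685) / 6 = 25.91040 / 6 = 4.31840
Sum of squared deviations: (−0.25010)² + (−0.25010)² + (+0.25010)² + (+0.25010)² + (−0.25010)² + (+0.25010)² = 0.37530
Variance = 0.37530 / 5 = 0.07506
SE* = √0.07506

SE* = 0.2740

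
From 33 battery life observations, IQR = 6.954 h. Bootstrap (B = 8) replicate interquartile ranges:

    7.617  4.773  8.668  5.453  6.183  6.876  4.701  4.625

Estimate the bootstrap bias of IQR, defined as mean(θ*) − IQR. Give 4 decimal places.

bias = −0.8420

mean(θ*) = (7.617 + 4.773 + 8.668 + 5.453 + 6.183 + 6.876 + 4.701 + 4.625) / 8 = 6.11200
bias = 6.11200 − 6.954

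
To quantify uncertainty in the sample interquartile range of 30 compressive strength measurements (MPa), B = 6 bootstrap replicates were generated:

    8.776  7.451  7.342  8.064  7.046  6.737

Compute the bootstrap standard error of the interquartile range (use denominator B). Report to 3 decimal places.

Bootstrap SE is the standard deviation of the 6 replicate interquartile ranges.
Mean of replicates: (8.776 + 7.451 + 7.342 + 8.064 + 7.046 + 6.737) / 6 = 45.4160 / 6 = 7.5693
Sum of squared deviations: (+1.2067)² + (−0.1183)² + (−0.2273)² + (+0.4947)² + (−0.5233)² + (−0.8323)² = 2.7331
Variance = 2.7331 / 6 = 0.4555
SE* = √0.4555

SE* = 0.675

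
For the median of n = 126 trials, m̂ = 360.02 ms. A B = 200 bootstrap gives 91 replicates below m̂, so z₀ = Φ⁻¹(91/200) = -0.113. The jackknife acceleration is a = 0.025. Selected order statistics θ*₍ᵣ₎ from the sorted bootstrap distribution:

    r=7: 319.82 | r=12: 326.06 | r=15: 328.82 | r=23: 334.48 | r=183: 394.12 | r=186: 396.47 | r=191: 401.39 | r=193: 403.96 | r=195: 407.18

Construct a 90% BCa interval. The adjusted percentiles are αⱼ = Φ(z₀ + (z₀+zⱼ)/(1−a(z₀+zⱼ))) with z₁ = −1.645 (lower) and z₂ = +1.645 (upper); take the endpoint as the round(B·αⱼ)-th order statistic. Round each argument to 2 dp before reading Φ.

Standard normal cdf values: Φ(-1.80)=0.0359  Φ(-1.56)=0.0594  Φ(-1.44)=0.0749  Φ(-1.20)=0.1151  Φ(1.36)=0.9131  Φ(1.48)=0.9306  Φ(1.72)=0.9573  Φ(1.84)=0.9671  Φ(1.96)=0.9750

(319.82, 396.47)

Lower: z₀ + z₁ = -0.113 + (-1.645) = -1.758; 1 − a(z₀+z₁) = 1 − (0.025)(-1.758) = 1.0439; argument = -0.113 + (-1.758)/1.0439 = -1.7970 → -1.80.
α₁ = Φ(-1.80) = 0.0359; rank = round(200 × 0.0359) = 7; θ*₍7₎ = 319.82.
Upper: z₀ + z₂ = 1.532; 1 − a(z₀+z₂) = 0.9617; argument = 1.4800 → 1.48; α₂ = 0.9306; rank = 186; θ*₍186₎ = 396.47.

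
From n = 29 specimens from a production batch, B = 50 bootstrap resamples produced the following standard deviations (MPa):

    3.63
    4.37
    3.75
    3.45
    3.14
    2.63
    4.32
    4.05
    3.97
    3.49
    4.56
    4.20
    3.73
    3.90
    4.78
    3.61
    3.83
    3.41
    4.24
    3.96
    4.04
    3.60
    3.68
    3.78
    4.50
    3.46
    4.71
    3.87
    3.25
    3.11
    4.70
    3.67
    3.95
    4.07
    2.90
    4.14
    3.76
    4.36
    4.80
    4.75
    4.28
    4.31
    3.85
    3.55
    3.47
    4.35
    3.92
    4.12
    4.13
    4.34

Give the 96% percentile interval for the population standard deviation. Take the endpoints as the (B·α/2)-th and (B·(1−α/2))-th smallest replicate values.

(2.63, 4.78)

Sorted replicates: 2.63, 2.90, 3.11, 3.14, 3.25, 3.41, 3.45, 3.46, 3.47, 3.49, 3.55, 3.60, 3.61, 3.63, 3.67, 3.68, 3.73, 3.75, 3.76, 3.78, 3.83, 3.85, 3.87, 3.90, 3.92, 3.95, 3.96, 3.97, 4.04, 4.05, 4.07, 4.12, 4.13, 4.14, 4.20, 4.24, 4.28, 4.31, 4.32, 4.34, 4.35, 4.36, 4.37, 4.50, 4.56, 4.70, 4.71, 4.75, 4.78, 4.80
α = 0.04; lower rank = 50 × 0.020 = 1; upper rank = 50 × 0.980 = 49.
The 1st smallest replicate is 2.63; the 49th is 4.78.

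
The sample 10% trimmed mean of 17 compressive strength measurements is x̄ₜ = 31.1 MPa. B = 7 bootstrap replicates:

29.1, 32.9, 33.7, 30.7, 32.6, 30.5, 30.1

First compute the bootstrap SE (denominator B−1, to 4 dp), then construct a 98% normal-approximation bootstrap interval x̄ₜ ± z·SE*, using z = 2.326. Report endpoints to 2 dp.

Mean of replicates = 31.3714; sum of squared deviations = 17.2543; SE* = √(17.2543/6) = 1.6958
Margin = 2.326 × 1.6958 = 3.944
Interval: 31.1 ± 3.944

(27.16, 35.04)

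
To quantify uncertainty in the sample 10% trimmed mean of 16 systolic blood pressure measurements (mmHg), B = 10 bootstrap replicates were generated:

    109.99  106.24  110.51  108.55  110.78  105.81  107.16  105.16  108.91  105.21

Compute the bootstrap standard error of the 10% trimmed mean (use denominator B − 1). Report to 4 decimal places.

SE* = 2.1931

Bootstrap SE is the standard deviation of the 10 replicate 10% trimmed means.
Mean of replicates: (109.99 + 106.24 + 110.51 + 108.55 + 110.78 + 105.81 + 107.16 + 105.16 + 108.91 + 105.21) / 10 = 1078.32000 / 10 = 107.83200
Sum of squared deviations: (+2.15800)² + (−1.59200)² + (+2.67800)² + (+0.71800)² + (+2.94800)² + (−2.02200)² + (−0.67200)² + (−2.67200)² + (+1.07800)² + (−2.62200)² = 43.28596
Variance = 43.28596 / 9 = 4.80955
SE* = √4.80955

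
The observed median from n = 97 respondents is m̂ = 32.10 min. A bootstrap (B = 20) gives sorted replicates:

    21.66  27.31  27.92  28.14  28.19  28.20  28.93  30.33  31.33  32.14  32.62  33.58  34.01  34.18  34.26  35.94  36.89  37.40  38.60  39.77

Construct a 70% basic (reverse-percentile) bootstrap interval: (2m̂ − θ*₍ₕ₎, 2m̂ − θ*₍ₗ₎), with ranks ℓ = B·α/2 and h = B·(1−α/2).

(27.31, 36.28)

Percentile endpoints at ranks 3 and 17: θ*₍3₎ = 27.92, θ*₍17₎ = 36.89.
Basic interval reflects these around m̂:
  lower = 2 × 32.10 − 36.89 = 27.31
  upper = 2 × 32.10 − 27.92 = 36.28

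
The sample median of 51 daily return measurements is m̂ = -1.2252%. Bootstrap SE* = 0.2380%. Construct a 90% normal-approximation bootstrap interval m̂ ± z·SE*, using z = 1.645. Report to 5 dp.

(-1.61671, -0.83369)

Margin = 1.645 × 0.2380 = 0.391510
Interval: -1.2252 ± 0.391510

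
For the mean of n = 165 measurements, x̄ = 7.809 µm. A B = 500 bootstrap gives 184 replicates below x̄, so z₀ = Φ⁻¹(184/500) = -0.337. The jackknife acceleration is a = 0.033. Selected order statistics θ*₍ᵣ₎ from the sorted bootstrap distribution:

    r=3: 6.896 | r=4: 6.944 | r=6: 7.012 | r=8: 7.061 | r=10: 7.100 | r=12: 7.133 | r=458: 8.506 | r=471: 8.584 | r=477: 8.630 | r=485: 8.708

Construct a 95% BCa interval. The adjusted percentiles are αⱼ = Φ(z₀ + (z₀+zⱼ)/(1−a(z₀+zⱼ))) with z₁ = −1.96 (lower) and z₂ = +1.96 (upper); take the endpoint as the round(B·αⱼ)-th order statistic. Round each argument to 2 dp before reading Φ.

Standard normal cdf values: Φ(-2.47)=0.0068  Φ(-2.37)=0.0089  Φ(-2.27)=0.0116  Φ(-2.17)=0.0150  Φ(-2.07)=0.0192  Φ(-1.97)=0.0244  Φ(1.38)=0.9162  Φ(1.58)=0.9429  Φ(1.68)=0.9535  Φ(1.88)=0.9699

Lower: z₀ + z₁ = -0.337 + (-1.960) = -2.297; 1 − a(z₀+z₁) = 1 − (0.033)(-2.297) = 1.0758; argument = -0.337 + (-2.297)/1.0758 = -2.4722 → -2.47.
α₁ = Φ(-2.47) = 0.0068; rank = round(500 × 0.0068) = 3; θ*₍3₎ = 6.896.
Upper: z₀ + z₂ = 1.623; 1 − a(z₀+z₂) = 0.9464; argument = 1.3778 → 1.38; α₂ = 0.9162; rank = 458; θ*₍458₎ = 8.506.

(6.896, 8.506)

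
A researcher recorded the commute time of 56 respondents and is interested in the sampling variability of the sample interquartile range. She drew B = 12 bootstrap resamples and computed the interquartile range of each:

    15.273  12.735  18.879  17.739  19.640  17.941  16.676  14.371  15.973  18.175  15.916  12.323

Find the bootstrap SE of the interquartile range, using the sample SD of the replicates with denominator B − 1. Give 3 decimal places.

SE* = 2.331

Bootstrap SE is the standard deviation of the 12 replicate interquartile ranges.
Mean of replicates: (15.273 + 12.735 + 18.879 + 17.739 + 19.640 + 17.941 + 16.676 + 14.371 + 15.973 + 18.175 + 15.916 + 12.323) / 12 = 195.6410 / 12 = 16.3034
Sum of squared deviations: (−1.0304)² + (−3.5684)² + (+2.5756)² + (+1.4356)² + (+3.3366)² + (+1.6376)² + (+0.3726)² + (−1.9324)² + (−0.3304)² + (+1.8716)² + (−0.3874)² + (−3.9804)² = 59.7832
Variance = 59.7832 / 11 = 5.4348
SE* = √5.4348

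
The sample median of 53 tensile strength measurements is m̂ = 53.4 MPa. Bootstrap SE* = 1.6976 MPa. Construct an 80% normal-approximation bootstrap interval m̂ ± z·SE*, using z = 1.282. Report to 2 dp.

(51.22, 55.58)

Margin = 1.282 × 1.6976 = 2.176
Interval: 53.4 ± 2.176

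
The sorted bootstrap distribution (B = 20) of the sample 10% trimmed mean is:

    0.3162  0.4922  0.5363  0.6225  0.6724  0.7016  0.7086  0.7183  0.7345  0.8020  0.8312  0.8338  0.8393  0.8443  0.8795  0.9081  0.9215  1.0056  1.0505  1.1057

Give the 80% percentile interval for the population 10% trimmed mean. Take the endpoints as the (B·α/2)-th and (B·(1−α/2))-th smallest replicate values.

α = 0.20; lower rank = 20 × 0.100 = 2; upper rank = 20 × 0.900 = 18.
The 2nd smallest replicate is 0.4922; the 18th is 1.0056.

(0.4922, 1.0056)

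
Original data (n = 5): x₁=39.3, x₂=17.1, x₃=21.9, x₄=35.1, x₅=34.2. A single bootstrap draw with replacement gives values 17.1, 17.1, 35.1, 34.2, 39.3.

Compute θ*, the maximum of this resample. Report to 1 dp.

Maximum = 39.3

θ* = 39.3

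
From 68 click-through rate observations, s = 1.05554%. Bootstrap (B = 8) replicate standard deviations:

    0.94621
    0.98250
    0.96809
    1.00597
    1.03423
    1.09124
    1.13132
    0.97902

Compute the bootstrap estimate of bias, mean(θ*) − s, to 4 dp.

bias = −0.0382

mean(θ*) = (0.94621 + 0.98250 + 0.96809 + 1.00597 + 1.03423 + 1.09124 + 1.13132 + 0.97902) / 8 = 1.01732
bias = 1.01732 − 1.05554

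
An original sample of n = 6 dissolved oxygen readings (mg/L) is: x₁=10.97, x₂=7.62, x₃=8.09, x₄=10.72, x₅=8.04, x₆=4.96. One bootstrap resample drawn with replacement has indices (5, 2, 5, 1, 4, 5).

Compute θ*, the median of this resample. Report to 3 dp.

Resample values: 8.04, 7.62, 8.04, 10.97, 10.72, 8.04.
Sorted: 7.62, 8.04, 8.04, 8.04, 10.72, 10.97
Median = average of the two middle values = 8.040

θ* = 8.040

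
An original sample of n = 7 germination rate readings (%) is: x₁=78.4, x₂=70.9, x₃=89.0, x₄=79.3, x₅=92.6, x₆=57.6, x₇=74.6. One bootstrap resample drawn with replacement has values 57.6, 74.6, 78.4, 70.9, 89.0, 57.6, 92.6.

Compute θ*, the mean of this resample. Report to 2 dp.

Mean = (57.6 + 74.6 + 78.4 + 70.9 + 89.0 + 57.6 + 92.6) / 7 = 520.70 / 7 = 74.39

θ* = 74.39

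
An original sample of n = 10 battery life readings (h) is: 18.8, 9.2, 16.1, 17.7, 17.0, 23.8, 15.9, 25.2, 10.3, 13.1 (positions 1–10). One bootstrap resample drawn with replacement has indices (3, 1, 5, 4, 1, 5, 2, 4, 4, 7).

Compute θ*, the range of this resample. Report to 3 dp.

Resample values: 16.1, 18.8, 17.0, 17.7, 18.8, 17.0, 9.2, 17.7, 17.7, 15.9.
Range = 18.8 − 9.2 = 9.600

θ* = 9.600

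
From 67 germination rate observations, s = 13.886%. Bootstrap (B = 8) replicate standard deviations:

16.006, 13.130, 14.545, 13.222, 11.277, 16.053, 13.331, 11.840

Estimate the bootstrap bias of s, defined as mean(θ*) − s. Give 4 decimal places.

mean(θ*) = (16.006 + 13.130 + 14.545 + 13.222 + 11.277 + 16.053 + 13.331 + 11.840) / 8 = 13.67550
bias = 13.67550 − 13.886

bias = −0.2105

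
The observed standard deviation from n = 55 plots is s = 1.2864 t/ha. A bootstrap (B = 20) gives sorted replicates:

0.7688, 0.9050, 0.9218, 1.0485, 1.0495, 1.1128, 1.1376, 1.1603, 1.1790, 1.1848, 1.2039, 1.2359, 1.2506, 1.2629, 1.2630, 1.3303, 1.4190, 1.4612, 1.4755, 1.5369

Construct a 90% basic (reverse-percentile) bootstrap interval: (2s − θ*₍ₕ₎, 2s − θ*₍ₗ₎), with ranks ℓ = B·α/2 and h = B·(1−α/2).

Percentile endpoints at ranks 1 and 19: θ*₍1₎ = 0.7688, θ*₍19₎ = 1.4755.
Basic interval reflects these around s:
  lower = 2 × 1.2864 − 1.4755 = 1.0973
  upper = 2 × 1.2864 − 0.7688 = 1.8040

(1.0973, 1.8040)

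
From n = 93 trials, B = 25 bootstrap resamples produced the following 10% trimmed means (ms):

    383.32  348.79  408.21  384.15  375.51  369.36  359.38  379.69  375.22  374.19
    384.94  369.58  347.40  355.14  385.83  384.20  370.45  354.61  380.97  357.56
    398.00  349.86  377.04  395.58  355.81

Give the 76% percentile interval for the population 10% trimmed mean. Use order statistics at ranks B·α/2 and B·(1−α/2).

Sorted replicates: 347.40, 348.79, 349.86, 354.61, 355.14, 355.81, 357.56, 359.38, 369.36, 369.58, 370.45, 374.19, 375.22, 375.51, 377.04, 379.69, 380.97, 383.32, 384.15, 384.20, 384.94, 385.83, 395.58, 398.00, 408.21
α = 0.24; lower rank = 25 × 0.120 = 3; upper rank = 25 × 0.880 = 22.
The 3rd smallest replicate is 349.86; the 22nd is 385.83.

(349.86, 385.83)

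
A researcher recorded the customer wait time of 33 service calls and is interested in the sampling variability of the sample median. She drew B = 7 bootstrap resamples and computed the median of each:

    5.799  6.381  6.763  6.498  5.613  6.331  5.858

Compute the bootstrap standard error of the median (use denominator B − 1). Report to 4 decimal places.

Bootstrap SE is the standard deviation of the 7 replicate medians.
Mean of replicates: (5.799 + 6.381 + 6.763 + 6.498 + 5.613 + 6.331 + 5.858) / 7 = 43.24300 / 7 = 6.17757
Sum of squared deviations: (−0.37857)² + (+0.20343)² + (+0.58543)² + (+0.32043)² + (−0.56457)² + (+0.15343)² + (−0.31957)² = 1.07451
Variance = 1.07451 / 6 = 0.17908
SE* = √0.17908

SE* = 0.4232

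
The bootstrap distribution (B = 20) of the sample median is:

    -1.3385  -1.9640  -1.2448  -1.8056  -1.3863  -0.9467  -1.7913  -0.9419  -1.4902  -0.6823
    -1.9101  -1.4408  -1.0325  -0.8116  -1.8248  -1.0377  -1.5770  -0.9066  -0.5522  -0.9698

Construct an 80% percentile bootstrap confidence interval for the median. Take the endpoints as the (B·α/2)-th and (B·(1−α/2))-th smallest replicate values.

Sorted replicates: -1.9640, -1.9101, -1.8248, -1.8056, -1.7913, -1.5770, -1.4902, -1.4408, -1.3863, -1.3385, -1.2448, -1.0377, -1.0325, -0.9698, -0.9467, -0.9419, -0.9066, -0.8116, -0.6823, -0.5522
α = 0.20; lower rank = 20 × 0.100 = 2; upper rank = 20 × 0.900 = 18.
The 2nd smallest replicate is -1.9101; the 18th is -0.8116.

(-1.9101, -0.8116)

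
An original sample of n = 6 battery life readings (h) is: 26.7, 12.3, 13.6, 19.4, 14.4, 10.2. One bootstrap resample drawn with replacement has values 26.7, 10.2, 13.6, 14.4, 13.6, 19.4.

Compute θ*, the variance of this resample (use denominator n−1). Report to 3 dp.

Mean = 16.3167; sum of squared deviations = 173.1683
s² = 173.1683 / 5 = 34.6337

θ* = 34.634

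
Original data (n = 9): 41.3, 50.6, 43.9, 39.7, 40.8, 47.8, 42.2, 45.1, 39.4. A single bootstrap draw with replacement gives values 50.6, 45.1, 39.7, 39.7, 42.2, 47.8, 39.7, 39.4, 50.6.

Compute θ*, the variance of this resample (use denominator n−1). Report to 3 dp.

θ* = 22.810

Mean = 43.8667; sum of squared deviations = 182.4800
s² = 182.4800 / 8 = 22.8100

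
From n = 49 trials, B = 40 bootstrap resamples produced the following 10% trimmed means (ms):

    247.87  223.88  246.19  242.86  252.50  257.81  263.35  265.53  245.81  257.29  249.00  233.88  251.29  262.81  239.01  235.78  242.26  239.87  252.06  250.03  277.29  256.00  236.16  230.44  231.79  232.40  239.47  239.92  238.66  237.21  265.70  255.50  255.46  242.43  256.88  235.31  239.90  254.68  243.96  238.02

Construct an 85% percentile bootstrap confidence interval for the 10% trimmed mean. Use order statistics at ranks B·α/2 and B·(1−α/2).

(231.79, 263.35)

Sorted replicates: 223.88, 230.44, 231.79, 232.40, 233.88, 235.31, 235.78, 236.16, 237.21, 238.02, 238.66, 239.01, 239.47, 239.87, 239.90, 239.92, 242.26, 242.43, 242.86, 243.96, 245.81, 246.19, 247.87, 249.00, 250.03, 251.29, 252.06, 252.50, 254.68, 255.46, 255.50, 256.00, 256.88, 257.29, 257.81, 262.81, 263.35, 265.53, 265.70, 277.29
α = 0.15; lower rank = 40 × 0.075 = 3; upper rank = 40 × 0.925 = 37.
The 3rd smallest replicate is 231.79; the 37th is 263.35.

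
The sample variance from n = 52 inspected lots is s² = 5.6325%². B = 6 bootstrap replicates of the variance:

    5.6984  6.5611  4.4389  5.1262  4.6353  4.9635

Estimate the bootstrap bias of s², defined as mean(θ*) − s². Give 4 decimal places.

bias = −0.3953

mean(θ*) = (5.6984 + 6.5611 + 4.4389 + 5.1262 + 4.6353 + 4.9635) / 6 = 5.23723
bias = 5.23723 − 5.6325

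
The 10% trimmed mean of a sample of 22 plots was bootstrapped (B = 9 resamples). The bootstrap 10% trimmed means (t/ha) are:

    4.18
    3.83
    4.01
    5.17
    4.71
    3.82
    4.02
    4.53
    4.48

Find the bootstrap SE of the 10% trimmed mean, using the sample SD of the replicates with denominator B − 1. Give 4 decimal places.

SE* = 0.4525

Bootstrap SE is the standard deviation of the 9 replicate 10% trimmed means.
Mean of replicates: (4.18 + 3.83 + 4.01 + 5.17 + 4.71 + 3.82 + 4.02 + 4.53 + 4.48) / 9 = 38.75000 / 9 = 4.30556
Sum of squared deviations: (−0.12556)² + (−0.47556)² + (−0.29556)² + (+0.86444)² + (+0.40444)² + (−0.48556)² + (−0.28556)² + (+0.22444)² + (+0.17444)² = 1.63822
Variance = 1.63822 / 8 = 0.20478
SE* = √0.20478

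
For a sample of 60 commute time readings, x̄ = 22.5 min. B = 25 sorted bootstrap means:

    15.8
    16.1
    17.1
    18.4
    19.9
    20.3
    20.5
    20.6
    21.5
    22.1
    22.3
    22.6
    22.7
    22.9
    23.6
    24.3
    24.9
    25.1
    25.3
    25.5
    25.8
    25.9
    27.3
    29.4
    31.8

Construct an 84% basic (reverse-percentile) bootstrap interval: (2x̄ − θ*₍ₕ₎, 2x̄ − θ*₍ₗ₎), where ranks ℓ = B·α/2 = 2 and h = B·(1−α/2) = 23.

Percentile endpoints at ranks 2 and 23: θ*₍2₎ = 16.1, θ*₍23₎ = 27.3.
Basic interval reflects these around x̄:
  lower = 2 × 22.5 − 27.3 = 17.7
  upper = 2 × 22.5 − 16.1 = 28.9

(17.7, 28.9)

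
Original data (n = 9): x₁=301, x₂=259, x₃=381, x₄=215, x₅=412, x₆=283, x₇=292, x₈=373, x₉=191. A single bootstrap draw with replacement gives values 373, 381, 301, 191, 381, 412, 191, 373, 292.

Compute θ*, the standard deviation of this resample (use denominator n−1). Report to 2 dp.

θ* = 83.61

Mean = 321.6667; sum of squared deviations = 55926.0000
s² = 55926.0000 / 8 = 6990.7500
s = √6990.7500 = 83.61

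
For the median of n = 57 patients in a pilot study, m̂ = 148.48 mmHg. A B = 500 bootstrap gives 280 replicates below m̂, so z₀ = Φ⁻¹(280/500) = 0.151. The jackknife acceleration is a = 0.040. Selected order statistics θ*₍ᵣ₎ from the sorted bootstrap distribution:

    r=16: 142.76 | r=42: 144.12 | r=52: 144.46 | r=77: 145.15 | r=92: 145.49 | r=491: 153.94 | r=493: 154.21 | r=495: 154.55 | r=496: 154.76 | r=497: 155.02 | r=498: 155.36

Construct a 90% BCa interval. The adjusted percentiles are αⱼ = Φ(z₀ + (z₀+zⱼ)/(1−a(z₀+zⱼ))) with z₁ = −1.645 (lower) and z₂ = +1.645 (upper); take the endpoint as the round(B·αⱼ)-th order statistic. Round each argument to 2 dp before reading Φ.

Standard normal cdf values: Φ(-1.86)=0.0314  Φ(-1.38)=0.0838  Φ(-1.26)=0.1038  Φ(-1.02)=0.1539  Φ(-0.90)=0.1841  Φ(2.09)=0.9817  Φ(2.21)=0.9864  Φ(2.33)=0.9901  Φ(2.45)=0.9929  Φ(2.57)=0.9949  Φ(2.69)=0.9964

Lower: z₀ + z₁ = 0.151 + (-1.645) = -1.494; 1 − a(z₀+z₁) = 1 − (0.040)(-1.494) = 1.0598; argument = 0.151 + (-1.494)/1.0598 = -1.2588 → -1.26.
α₁ = Φ(-1.26) = 0.1038; rank = round(500 × 0.1038) = 52; θ*₍52₎ = 144.46.
Upper: z₀ + z₂ = 1.796; 1 − a(z₀+z₂) = 0.9282; argument = 2.0860 → 2.09; α₂ = 0.9817; rank = 491; θ*₍491₎ = 153.94.

(144.46, 153.94)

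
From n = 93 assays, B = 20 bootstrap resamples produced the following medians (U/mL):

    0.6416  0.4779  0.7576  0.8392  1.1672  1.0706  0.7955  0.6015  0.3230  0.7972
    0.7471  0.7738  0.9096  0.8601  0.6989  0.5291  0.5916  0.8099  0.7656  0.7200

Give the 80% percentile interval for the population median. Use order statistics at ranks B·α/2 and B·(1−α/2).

(0.4779, 0.9096)

Sorted replicates: 0.3230, 0.4779, 0.5291, 0.5916, 0.6015, 0.6416, 0.6989, 0.7200, 0.7471, 0.7576, 0.7656, 0.7738, 0.7955, 0.7972, 0.8099, 0.8392, 0.8601, 0.9096, 1.0706, 1.1672
α = 0.20; lower rank = 20 × 0.100 = 2; upper rank = 20 × 0.900 = 18.
The 2nd smallest replicate is 0.4779; the 18th is 0.9096.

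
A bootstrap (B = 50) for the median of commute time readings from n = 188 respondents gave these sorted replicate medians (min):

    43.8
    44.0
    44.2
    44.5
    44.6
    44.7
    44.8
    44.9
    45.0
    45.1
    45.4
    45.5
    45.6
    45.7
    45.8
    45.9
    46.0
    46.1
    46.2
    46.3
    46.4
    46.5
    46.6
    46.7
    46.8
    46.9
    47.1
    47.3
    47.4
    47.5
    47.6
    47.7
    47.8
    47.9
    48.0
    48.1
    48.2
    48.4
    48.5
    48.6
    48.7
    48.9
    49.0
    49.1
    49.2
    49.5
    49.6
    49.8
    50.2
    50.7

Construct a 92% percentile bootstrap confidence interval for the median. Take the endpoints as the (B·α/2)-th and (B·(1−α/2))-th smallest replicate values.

α = 0.08; lower rank = 50 × 0.040 = 2; upper rank = 50 × 0.960 = 48.
The 2nd smallest replicate is 44.0; the 48th is 49.8.

(44.0, 49.8)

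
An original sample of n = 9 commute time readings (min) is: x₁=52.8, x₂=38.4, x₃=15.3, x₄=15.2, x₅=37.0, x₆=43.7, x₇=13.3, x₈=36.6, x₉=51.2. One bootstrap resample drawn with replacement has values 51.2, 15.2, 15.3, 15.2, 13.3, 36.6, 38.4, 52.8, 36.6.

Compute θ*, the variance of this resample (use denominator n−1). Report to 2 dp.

θ* = 257.21

Mean = 30.5111; sum of squared deviations = 2057.6689
s² = 2057.6689 / 8 = 257.2086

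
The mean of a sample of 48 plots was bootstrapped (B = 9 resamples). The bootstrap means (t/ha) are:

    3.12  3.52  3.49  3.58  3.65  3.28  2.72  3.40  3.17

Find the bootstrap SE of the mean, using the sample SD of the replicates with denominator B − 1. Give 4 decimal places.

SE* = 0.2906

Bootstrap SE is the standard deviation of the 9 replicate means.
Mean of replicates: (3.12 + 3.52 + 3.49 + 3.58 + 3.65 + 3.28 + 2.72 + 3.40 + 3.17) / 9 = 29.93000 / 9 = 3.32556
Sum of squared deviations: (−0.20556)² + (+0.19444)² + (+0.16444)² + (+0.25444)² + (+0.32444)² + (−0.04556)² + (−0.60556)² + (+0.07444)² + (−0.15556)² = 0.67562
Variance = 0.67562 / 8 = 0.08445
SE* = √0.08445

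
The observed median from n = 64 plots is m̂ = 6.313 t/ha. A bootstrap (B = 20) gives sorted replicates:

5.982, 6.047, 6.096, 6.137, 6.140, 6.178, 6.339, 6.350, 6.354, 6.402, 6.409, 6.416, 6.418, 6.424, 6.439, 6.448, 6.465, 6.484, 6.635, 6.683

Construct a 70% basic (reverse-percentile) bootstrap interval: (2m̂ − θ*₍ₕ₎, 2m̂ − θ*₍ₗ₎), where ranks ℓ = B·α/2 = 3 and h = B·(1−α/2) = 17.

(6.161, 6.530)

Percentile endpoints at ranks 3 and 17: θ*₍3₎ = 6.096, θ*₍17₎ = 6.465.
Basic interval reflects these around m̂:
  lower = 2 × 6.313 − 6.465 = 6.161
  upper = 2 × 6.313 − 6.096 = 6.530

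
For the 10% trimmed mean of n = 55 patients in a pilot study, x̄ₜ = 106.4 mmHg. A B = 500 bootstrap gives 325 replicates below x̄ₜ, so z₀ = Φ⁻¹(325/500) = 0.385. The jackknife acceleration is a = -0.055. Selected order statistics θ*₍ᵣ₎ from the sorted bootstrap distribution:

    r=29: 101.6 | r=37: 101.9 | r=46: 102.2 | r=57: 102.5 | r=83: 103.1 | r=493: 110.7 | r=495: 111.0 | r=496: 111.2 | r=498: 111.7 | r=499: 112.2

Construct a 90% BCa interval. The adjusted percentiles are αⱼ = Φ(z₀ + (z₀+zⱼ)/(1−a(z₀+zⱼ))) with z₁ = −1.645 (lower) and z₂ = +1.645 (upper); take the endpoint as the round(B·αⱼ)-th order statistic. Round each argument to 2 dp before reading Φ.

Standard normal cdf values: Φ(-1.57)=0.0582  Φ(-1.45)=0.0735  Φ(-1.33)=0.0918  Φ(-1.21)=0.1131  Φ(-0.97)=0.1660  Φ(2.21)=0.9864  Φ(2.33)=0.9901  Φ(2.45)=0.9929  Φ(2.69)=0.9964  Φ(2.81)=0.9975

Lower: z₀ + z₁ = 0.385 + (-1.645) = -1.260; 1 − a(z₀+z₁) = 1 − (-0.055)(-1.260) = 0.9307; argument = 0.385 + (-1.260)/0.9307 = -0.9688 → -0.97.
α₁ = Φ(-0.97) = 0.1660; rank = round(500 × 0.1660) = 83; θ*₍83₎ = 103.1.
Upper: z₀ + z₂ = 2.030; 1 − a(z₀+z₂) = 1.1117; argument = 2.2111 → 2.21; α₂ = 0.9864; rank = 493; θ*₍493₎ = 110.7.

(103.1, 110.7)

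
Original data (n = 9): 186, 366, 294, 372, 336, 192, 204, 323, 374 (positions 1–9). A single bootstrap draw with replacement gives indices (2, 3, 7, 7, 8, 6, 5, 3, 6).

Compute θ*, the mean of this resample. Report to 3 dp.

Resample values: 366, 294, 204, 204, 323, 192, 336, 294, 192.
Mean = (366 + 294 + 204 + 204 + 323 + 192 + 336 + 294 + 192) / 9 = 2405.0 / 9 = 267.222

θ* = 267.222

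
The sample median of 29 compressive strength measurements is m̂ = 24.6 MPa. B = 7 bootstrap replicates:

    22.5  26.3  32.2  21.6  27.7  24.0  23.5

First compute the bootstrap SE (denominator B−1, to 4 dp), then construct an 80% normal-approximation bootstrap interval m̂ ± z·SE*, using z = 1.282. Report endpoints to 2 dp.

Mean of replicates = 25.4000; sum of squared deviations = 80.7600; SE* = √(80.7600/6) = 3.6688
Margin = 1.282 × 3.6688 = 4.703
Interval: 24.6 ± 4.703

(19.90, 29.30)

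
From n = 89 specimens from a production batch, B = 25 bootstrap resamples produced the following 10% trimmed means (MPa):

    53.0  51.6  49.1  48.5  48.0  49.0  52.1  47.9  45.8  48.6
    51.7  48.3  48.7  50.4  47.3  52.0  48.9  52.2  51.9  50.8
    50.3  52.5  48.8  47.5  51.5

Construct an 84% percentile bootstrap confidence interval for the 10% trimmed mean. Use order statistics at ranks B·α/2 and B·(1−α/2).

Sorted replicates: 45.8, 47.3, 47.5, 47.9, 48.0, 48.3, 48.5, 48.6, 48.7, 48.8, 48.9, 49.0, 49.1, 50.3, 50.4, 50.8, 51.5, 51.6, 51.7, 51.9, 52.0, 52.1, 52.2, 52.5, 53.0
α = 0.16; lower rank = 25 × 0.080 = 2; upper rank = 25 × 0.920 = 23.
The 2nd smallest replicate is 47.3; the 23rd is 52.2.

(47.3, 52.2)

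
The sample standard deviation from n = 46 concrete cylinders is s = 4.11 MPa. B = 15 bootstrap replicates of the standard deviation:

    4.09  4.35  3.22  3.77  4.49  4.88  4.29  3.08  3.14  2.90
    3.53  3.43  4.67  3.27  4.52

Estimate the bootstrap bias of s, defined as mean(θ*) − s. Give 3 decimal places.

mean(θ*) = (4.09 + 4.35 + 3.22 + 3.77 + 4.49 + 4.88 + 4.29 + 3.08 + 3.14 + 2.90 + 3.53 + 3.43 + 4.67 + 3.27 + 4.52) / 15 = 3.8420
bias = 3.8420 − 4.11

bias = −0.268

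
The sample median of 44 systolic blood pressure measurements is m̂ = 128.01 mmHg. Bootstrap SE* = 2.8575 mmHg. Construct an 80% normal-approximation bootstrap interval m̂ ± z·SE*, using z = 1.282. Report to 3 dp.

(124.347, 131.673)

Margin = 1.282 × 2.8575 = 3.6633
Interval: 128.01 ± 3.6633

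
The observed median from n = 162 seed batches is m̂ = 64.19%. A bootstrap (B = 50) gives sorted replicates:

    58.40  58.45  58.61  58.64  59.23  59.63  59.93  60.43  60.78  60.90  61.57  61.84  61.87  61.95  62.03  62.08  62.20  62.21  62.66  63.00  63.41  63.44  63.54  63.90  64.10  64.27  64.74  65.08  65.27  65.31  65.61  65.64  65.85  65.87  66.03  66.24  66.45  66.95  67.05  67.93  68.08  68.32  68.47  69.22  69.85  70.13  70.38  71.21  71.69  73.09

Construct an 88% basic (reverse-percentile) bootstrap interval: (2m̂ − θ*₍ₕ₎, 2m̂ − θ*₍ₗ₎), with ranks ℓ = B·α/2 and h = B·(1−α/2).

(58.00, 69.77)

Percentile endpoints at ranks 3 and 47: θ*₍3₎ = 58.61, θ*₍47₎ = 70.38.
Basic interval reflects these around m̂:
  lower = 2 × 64.19 − 70.38 = 58.00
  upper = 2 × 64.19 − 58.61 = 69.77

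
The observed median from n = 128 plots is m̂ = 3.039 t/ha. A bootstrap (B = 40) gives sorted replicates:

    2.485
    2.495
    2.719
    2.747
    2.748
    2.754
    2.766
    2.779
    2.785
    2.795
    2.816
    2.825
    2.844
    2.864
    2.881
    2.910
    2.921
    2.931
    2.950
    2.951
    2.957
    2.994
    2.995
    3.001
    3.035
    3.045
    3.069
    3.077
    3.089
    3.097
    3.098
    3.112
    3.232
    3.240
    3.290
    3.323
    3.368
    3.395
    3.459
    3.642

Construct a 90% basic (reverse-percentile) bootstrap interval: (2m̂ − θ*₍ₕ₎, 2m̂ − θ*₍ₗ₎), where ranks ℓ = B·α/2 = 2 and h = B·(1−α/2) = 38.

(2.683, 3.583)

Percentile endpoints at ranks 2 and 38: θ*₍2₎ = 2.495, θ*₍38₎ = 3.395.
Basic interval reflects these around m̂:
  lower = 2 × 3.039 − 3.395 = 2.683
  upper = 2 × 3.039 − 2.495 = 3.583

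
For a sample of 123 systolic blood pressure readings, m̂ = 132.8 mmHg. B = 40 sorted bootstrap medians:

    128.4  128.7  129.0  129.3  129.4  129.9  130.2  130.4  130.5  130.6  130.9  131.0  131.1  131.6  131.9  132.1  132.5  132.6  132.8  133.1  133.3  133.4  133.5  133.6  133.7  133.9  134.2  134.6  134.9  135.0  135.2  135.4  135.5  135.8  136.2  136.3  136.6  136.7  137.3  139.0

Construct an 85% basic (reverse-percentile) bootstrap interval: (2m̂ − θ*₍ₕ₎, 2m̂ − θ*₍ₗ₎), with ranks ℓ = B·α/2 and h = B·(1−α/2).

Percentile endpoints at ranks 3 and 37: θ*₍3₎ = 129.0, θ*₍37₎ = 136.6.
Basic interval reflects these around m̂:
  lower = 2 × 132.8 − 136.6 = 129.0
  upper = 2 × 132.8 − 129.0 = 136.6

(129.0, 136.6)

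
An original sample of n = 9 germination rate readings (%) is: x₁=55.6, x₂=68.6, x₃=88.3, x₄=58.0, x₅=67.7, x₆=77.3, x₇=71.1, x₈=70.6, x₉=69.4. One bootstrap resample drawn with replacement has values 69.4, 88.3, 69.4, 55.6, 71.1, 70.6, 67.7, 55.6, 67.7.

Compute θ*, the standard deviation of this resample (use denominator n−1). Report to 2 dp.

Mean = 68.3778; sum of squared deviations = 738.7956
s² = 738.7956 / 8 = 92.3494
s = √92.3494 = 9.61

θ* = 9.61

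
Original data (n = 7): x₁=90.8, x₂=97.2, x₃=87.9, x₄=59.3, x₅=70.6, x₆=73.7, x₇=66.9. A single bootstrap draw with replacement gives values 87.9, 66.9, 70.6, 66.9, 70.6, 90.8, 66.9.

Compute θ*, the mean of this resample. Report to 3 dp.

θ* = 74.371

Mean = (87.9 + 66.9 + 70.6 + 66.9 + 70.6 + 90.8 + 66.9) / 7 = 520.60 / 7 = 74.371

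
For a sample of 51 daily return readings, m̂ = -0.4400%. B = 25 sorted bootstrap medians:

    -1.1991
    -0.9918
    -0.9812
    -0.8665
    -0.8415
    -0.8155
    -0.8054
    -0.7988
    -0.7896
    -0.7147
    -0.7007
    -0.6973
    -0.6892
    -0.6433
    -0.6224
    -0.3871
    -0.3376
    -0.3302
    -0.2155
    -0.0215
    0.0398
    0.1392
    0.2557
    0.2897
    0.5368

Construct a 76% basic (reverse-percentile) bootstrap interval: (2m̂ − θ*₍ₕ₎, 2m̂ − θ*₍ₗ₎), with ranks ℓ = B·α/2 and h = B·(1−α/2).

Percentile endpoints at ranks 3 and 22: θ*₍3₎ = -0.9812, θ*₍22₎ = 0.1392.
Basic interval reflects these around m̂:
  lower = 2 × -0.4400 − 0.1392 = -1.0192
  upper = 2 × -0.4400 − -0.9812 = 0.1012

(-1.0192, 0.1012)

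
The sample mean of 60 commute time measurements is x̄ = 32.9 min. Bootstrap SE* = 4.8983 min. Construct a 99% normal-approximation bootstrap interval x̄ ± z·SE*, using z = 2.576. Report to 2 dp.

Margin = 2.576 × 4.8983 = 12.618
Interval: 32.9 ± 12.618

(20.28, 45.52)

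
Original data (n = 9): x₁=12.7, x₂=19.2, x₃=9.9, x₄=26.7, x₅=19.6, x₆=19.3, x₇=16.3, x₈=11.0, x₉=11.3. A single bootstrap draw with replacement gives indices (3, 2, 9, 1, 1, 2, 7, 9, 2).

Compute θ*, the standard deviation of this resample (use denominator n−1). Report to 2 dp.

Resample values: 9.9, 19.2, 11.3, 12.7, 12.7, 19.2, 16.3, 11.3, 19.2.
Mean = 14.6444; sum of squared deviations = 117.4422
s² = 117.4422 / 8 = 14.6803
s = √14.6803 = 3.83

θ* = 3.83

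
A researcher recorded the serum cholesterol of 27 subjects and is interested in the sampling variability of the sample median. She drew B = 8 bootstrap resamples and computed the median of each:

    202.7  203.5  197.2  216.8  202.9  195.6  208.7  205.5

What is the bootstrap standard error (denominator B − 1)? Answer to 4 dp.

Bootstrap SE is the standard deviation of the 8 replicate medians.
Mean of replicates: (202.7 + 203.5 + 197.2 + 216.8 + 202.9 + 195.6 + 208.7 + 205.5) / 8 = 1632.90000 / 8 = 204.11250
Sum of squared deviations: (−1.41250)² + (−0.61250)² + (−6.91250)² + (+12.68750)² + (−1.21250)² + (−8.51250)² + (+4.58750)² + (+1.38750)² = 308.02875
Variance = 308.02875 / 7 = 44.00411
SE* = √44.00411

SE* = 6.6336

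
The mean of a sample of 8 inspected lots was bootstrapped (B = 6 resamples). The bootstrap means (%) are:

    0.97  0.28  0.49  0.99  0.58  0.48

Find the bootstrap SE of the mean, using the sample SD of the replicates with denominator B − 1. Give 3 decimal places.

SE* = 0.287

Bootstrap SE is the standard deviation of the 6 replicate means.
Mean of replicates: (0.97 + 0.28 + 0.49 + 0.99 + 0.58 + 0.48) / 6 = 3.7900 / 6 = 0.6317
Sum of squared deviations: (+0.3383)² + (−0.3517)² + (−0.1417)² + (+0.3583)² + (−0.0517)² + (−0.1517)² = 0.4123
Variance = 0.4123 / 5 = 0.0825
SE* = √0.0825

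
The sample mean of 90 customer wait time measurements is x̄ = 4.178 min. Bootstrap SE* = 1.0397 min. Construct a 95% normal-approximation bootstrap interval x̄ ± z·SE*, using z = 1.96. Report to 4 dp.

(2.1402, 6.2158)

Margin = 1.96 × 1.0397 = 2.03781
Interval: 4.178 ± 2.03781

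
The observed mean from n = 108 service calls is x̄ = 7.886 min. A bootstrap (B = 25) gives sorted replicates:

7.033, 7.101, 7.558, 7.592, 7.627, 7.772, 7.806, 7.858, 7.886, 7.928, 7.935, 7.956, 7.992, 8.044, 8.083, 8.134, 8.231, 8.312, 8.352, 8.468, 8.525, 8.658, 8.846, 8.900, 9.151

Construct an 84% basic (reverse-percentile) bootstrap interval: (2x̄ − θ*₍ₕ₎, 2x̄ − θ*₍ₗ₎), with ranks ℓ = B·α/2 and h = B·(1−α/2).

Percentile endpoints at ranks 2 and 23: θ*₍2₎ = 7.101, θ*₍23₎ = 8.846.
Basic interval reflects these around x̄:
  lower = 2 × 7.886 − 8.846 = 6.926
  upper = 2 × 7.886 − 7.101 = 8.671

(6.926, 8.671)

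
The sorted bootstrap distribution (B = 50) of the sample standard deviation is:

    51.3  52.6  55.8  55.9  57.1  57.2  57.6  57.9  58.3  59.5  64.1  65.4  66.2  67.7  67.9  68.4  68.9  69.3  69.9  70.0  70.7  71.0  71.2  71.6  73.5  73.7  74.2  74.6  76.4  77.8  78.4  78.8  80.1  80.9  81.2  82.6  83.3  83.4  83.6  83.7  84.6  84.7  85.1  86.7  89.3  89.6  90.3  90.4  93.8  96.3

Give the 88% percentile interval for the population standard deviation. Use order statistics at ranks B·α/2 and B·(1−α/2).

(55.8, 90.3)

α = 0.12; lower rank = 50 × 0.060 = 3; upper rank = 50 × 0.940 = 47.
The 3rd smallest replicate is 55.8; the 47th is 90.3.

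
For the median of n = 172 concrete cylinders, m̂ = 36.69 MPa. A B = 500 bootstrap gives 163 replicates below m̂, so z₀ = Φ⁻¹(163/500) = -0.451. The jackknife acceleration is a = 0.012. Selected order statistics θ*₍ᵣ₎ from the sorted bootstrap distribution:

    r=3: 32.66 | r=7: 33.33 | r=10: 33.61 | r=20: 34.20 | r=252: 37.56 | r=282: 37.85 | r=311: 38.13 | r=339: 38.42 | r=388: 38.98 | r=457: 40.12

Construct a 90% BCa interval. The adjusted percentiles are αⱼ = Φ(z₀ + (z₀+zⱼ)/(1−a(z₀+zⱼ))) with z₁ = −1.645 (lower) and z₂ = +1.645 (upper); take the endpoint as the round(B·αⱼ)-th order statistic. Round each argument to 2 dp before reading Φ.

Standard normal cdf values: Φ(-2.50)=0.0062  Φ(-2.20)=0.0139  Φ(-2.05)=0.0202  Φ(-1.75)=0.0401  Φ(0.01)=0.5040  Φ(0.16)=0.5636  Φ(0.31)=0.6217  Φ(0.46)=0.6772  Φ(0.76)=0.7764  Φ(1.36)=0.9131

(32.66, 38.98)

Lower: z₀ + z₁ = -0.451 + (-1.645) = -2.096; 1 − a(z₀+z₁) = 1 − (0.012)(-2.096) = 1.0252; argument = -0.451 + (-2.096)/1.0252 = -2.4956 → -2.50.
α₁ = Φ(-2.50) = 0.0062; rank = round(500 × 0.0062) = 3; θ*₍3₎ = 32.66.
Upper: z₀ + z₂ = 1.194; 1 − a(z₀+z₂) = 0.9857; argument = 0.7604 → 0.76; α₂ = 0.7764; rank = 388; θ*₍388₎ = 38.98.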